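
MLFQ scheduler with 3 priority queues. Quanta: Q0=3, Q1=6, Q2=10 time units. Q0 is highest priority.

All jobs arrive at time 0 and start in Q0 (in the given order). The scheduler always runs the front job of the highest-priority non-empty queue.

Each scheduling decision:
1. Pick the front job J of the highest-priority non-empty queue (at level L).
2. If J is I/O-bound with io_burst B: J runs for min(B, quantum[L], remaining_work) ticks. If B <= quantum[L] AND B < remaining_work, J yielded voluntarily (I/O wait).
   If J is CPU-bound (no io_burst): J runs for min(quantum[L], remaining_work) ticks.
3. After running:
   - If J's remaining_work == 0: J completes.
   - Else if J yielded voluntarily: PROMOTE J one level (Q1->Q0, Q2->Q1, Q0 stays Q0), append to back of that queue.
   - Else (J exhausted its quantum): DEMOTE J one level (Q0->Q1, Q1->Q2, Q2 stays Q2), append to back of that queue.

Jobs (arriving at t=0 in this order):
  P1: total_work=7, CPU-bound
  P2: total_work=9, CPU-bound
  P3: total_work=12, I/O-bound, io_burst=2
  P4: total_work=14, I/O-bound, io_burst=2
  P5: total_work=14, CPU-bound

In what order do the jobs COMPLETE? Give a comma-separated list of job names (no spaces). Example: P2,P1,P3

t=0-3: P1@Q0 runs 3, rem=4, quantum used, demote→Q1. Q0=[P2,P3,P4,P5] Q1=[P1] Q2=[]
t=3-6: P2@Q0 runs 3, rem=6, quantum used, demote→Q1. Q0=[P3,P4,P5] Q1=[P1,P2] Q2=[]
t=6-8: P3@Q0 runs 2, rem=10, I/O yield, promote→Q0. Q0=[P4,P5,P3] Q1=[P1,P2] Q2=[]
t=8-10: P4@Q0 runs 2, rem=12, I/O yield, promote→Q0. Q0=[P5,P3,P4] Q1=[P1,P2] Q2=[]
t=10-13: P5@Q0 runs 3, rem=11, quantum used, demote→Q1. Q0=[P3,P4] Q1=[P1,P2,P5] Q2=[]
t=13-15: P3@Q0 runs 2, rem=8, I/O yield, promote→Q0. Q0=[P4,P3] Q1=[P1,P2,P5] Q2=[]
t=15-17: P4@Q0 runs 2, rem=10, I/O yield, promote→Q0. Q0=[P3,P4] Q1=[P1,P2,P5] Q2=[]
t=17-19: P3@Q0 runs 2, rem=6, I/O yield, promote→Q0. Q0=[P4,P3] Q1=[P1,P2,P5] Q2=[]
t=19-21: P4@Q0 runs 2, rem=8, I/O yield, promote→Q0. Q0=[P3,P4] Q1=[P1,P2,P5] Q2=[]
t=21-23: P3@Q0 runs 2, rem=4, I/O yield, promote→Q0. Q0=[P4,P3] Q1=[P1,P2,P5] Q2=[]
t=23-25: P4@Q0 runs 2, rem=6, I/O yield, promote→Q0. Q0=[P3,P4] Q1=[P1,P2,P5] Q2=[]
t=25-27: P3@Q0 runs 2, rem=2, I/O yield, promote→Q0. Q0=[P4,P3] Q1=[P1,P2,P5] Q2=[]
t=27-29: P4@Q0 runs 2, rem=4, I/O yield, promote→Q0. Q0=[P3,P4] Q1=[P1,P2,P5] Q2=[]
t=29-31: P3@Q0 runs 2, rem=0, completes. Q0=[P4] Q1=[P1,P2,P5] Q2=[]
t=31-33: P4@Q0 runs 2, rem=2, I/O yield, promote→Q0. Q0=[P4] Q1=[P1,P2,P5] Q2=[]
t=33-35: P4@Q0 runs 2, rem=0, completes. Q0=[] Q1=[P1,P2,P5] Q2=[]
t=35-39: P1@Q1 runs 4, rem=0, completes. Q0=[] Q1=[P2,P5] Q2=[]
t=39-45: P2@Q1 runs 6, rem=0, completes. Q0=[] Q1=[P5] Q2=[]
t=45-51: P5@Q1 runs 6, rem=5, quantum used, demote→Q2. Q0=[] Q1=[] Q2=[P5]
t=51-56: P5@Q2 runs 5, rem=0, completes. Q0=[] Q1=[] Q2=[]

Answer: P3,P4,P1,P2,P5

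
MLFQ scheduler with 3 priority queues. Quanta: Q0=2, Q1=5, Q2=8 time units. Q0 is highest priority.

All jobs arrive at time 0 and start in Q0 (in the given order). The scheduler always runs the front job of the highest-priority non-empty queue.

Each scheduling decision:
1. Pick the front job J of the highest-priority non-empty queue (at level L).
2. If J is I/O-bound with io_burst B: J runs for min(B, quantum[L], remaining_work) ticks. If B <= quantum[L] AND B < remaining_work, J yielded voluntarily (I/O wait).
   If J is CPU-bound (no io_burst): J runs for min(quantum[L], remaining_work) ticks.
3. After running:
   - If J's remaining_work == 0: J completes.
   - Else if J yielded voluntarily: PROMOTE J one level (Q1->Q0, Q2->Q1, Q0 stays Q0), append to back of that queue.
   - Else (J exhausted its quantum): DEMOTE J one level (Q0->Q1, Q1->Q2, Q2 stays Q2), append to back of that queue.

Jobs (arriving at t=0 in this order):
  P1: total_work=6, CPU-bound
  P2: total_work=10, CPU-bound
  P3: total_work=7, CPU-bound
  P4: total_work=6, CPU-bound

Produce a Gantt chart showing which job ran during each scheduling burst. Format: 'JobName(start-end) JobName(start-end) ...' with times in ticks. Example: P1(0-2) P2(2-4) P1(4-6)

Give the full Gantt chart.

t=0-2: P1@Q0 runs 2, rem=4, quantum used, demote→Q1. Q0=[P2,P3,P4] Q1=[P1] Q2=[]
t=2-4: P2@Q0 runs 2, rem=8, quantum used, demote→Q1. Q0=[P3,P4] Q1=[P1,P2] Q2=[]
t=4-6: P3@Q0 runs 2, rem=5, quantum used, demote→Q1. Q0=[P4] Q1=[P1,P2,P3] Q2=[]
t=6-8: P4@Q0 runs 2, rem=4, quantum used, demote→Q1. Q0=[] Q1=[P1,P2,P3,P4] Q2=[]
t=8-12: P1@Q1 runs 4, rem=0, completes. Q0=[] Q1=[P2,P3,P4] Q2=[]
t=12-17: P2@Q1 runs 5, rem=3, quantum used, demote→Q2. Q0=[] Q1=[P3,P4] Q2=[P2]
t=17-22: P3@Q1 runs 5, rem=0, completes. Q0=[] Q1=[P4] Q2=[P2]
t=22-26: P4@Q1 runs 4, rem=0, completes. Q0=[] Q1=[] Q2=[P2]
t=26-29: P2@Q2 runs 3, rem=0, completes. Q0=[] Q1=[] Q2=[]

Answer: P1(0-2) P2(2-4) P3(4-6) P4(6-8) P1(8-12) P2(12-17) P3(17-22) P4(22-26) P2(26-29)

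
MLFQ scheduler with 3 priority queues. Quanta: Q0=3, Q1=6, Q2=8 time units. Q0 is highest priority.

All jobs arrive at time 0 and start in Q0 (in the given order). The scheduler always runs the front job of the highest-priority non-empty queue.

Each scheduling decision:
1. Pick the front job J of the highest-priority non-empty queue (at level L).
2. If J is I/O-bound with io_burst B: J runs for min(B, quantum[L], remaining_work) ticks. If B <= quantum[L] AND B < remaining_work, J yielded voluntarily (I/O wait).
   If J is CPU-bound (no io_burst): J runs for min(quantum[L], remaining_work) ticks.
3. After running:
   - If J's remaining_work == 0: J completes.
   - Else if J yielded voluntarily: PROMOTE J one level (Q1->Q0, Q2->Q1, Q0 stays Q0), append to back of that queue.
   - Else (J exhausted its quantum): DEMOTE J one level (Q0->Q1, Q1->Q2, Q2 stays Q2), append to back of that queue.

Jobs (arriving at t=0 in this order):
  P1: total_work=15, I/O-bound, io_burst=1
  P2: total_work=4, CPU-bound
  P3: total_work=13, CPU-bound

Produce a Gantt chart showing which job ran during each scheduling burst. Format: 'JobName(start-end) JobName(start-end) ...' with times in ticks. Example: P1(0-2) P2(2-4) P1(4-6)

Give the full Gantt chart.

t=0-1: P1@Q0 runs 1, rem=14, I/O yield, promote→Q0. Q0=[P2,P3,P1] Q1=[] Q2=[]
t=1-4: P2@Q0 runs 3, rem=1, quantum used, demote→Q1. Q0=[P3,P1] Q1=[P2] Q2=[]
t=4-7: P3@Q0 runs 3, rem=10, quantum used, demote→Q1. Q0=[P1] Q1=[P2,P3] Q2=[]
t=7-8: P1@Q0 runs 1, rem=13, I/O yield, promote→Q0. Q0=[P1] Q1=[P2,P3] Q2=[]
t=8-9: P1@Q0 runs 1, rem=12, I/O yield, promote→Q0. Q0=[P1] Q1=[P2,P3] Q2=[]
t=9-10: P1@Q0 runs 1, rem=11, I/O yield, promote→Q0. Q0=[P1] Q1=[P2,P3] Q2=[]
t=10-11: P1@Q0 runs 1, rem=10, I/O yield, promote→Q0. Q0=[P1] Q1=[P2,P3] Q2=[]
t=11-12: P1@Q0 runs 1, rem=9, I/O yield, promote→Q0. Q0=[P1] Q1=[P2,P3] Q2=[]
t=12-13: P1@Q0 runs 1, rem=8, I/O yield, promote→Q0. Q0=[P1] Q1=[P2,P3] Q2=[]
t=13-14: P1@Q0 runs 1, rem=7, I/O yield, promote→Q0. Q0=[P1] Q1=[P2,P3] Q2=[]
t=14-15: P1@Q0 runs 1, rem=6, I/O yield, promote→Q0. Q0=[P1] Q1=[P2,P3] Q2=[]
t=15-16: P1@Q0 runs 1, rem=5, I/O yield, promote→Q0. Q0=[P1] Q1=[P2,P3] Q2=[]
t=16-17: P1@Q0 runs 1, rem=4, I/O yield, promote→Q0. Q0=[P1] Q1=[P2,P3] Q2=[]
t=17-18: P1@Q0 runs 1, rem=3, I/O yield, promote→Q0. Q0=[P1] Q1=[P2,P3] Q2=[]
t=18-19: P1@Q0 runs 1, rem=2, I/O yield, promote→Q0. Q0=[P1] Q1=[P2,P3] Q2=[]
t=19-20: P1@Q0 runs 1, rem=1, I/O yield, promote→Q0. Q0=[P1] Q1=[P2,P3] Q2=[]
t=20-21: P1@Q0 runs 1, rem=0, completes. Q0=[] Q1=[P2,P3] Q2=[]
t=21-22: P2@Q1 runs 1, rem=0, completes. Q0=[] Q1=[P3] Q2=[]
t=22-28: P3@Q1 runs 6, rem=4, quantum used, demote→Q2. Q0=[] Q1=[] Q2=[P3]
t=28-32: P3@Q2 runs 4, rem=0, completes. Q0=[] Q1=[] Q2=[]

Answer: P1(0-1) P2(1-4) P3(4-7) P1(7-8) P1(8-9) P1(9-10) P1(10-11) P1(11-12) P1(12-13) P1(13-14) P1(14-15) P1(15-16) P1(16-17) P1(17-18) P1(18-19) P1(19-20) P1(20-21) P2(21-22) P3(22-28) P3(28-32)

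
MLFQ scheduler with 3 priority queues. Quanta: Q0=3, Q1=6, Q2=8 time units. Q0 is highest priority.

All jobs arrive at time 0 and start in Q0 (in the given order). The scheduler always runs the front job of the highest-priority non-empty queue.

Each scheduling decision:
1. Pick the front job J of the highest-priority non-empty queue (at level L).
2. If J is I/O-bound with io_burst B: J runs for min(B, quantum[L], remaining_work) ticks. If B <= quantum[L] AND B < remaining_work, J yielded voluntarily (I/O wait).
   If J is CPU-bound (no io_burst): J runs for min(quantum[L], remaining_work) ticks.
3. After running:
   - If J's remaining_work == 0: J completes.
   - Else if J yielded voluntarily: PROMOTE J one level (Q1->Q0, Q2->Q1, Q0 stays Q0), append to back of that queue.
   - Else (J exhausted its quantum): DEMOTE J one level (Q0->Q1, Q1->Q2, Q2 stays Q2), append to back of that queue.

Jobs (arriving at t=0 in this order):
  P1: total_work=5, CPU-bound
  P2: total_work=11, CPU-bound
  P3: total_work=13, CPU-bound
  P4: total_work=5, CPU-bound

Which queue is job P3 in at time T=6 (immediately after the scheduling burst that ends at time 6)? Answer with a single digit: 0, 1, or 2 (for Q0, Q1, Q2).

t=0-3: P1@Q0 runs 3, rem=2, quantum used, demote→Q1. Q0=[P2,P3,P4] Q1=[P1] Q2=[]
t=3-6: P2@Q0 runs 3, rem=8, quantum used, demote→Q1. Q0=[P3,P4] Q1=[P1,P2] Q2=[]
t=6-9: P3@Q0 runs 3, rem=10, quantum used, demote→Q1. Q0=[P4] Q1=[P1,P2,P3] Q2=[]
t=9-12: P4@Q0 runs 3, rem=2, quantum used, demote→Q1. Q0=[] Q1=[P1,P2,P3,P4] Q2=[]
t=12-14: P1@Q1 runs 2, rem=0, completes. Q0=[] Q1=[P2,P3,P4] Q2=[]
t=14-20: P2@Q1 runs 6, rem=2, quantum used, demote→Q2. Q0=[] Q1=[P3,P4] Q2=[P2]
t=20-26: P3@Q1 runs 6, rem=4, quantum used, demote→Q2. Q0=[] Q1=[P4] Q2=[P2,P3]
t=26-28: P4@Q1 runs 2, rem=0, completes. Q0=[] Q1=[] Q2=[P2,P3]
t=28-30: P2@Q2 runs 2, rem=0, completes. Q0=[] Q1=[] Q2=[P3]
t=30-34: P3@Q2 runs 4, rem=0, completes. Q0=[] Q1=[] Q2=[]

Answer: 0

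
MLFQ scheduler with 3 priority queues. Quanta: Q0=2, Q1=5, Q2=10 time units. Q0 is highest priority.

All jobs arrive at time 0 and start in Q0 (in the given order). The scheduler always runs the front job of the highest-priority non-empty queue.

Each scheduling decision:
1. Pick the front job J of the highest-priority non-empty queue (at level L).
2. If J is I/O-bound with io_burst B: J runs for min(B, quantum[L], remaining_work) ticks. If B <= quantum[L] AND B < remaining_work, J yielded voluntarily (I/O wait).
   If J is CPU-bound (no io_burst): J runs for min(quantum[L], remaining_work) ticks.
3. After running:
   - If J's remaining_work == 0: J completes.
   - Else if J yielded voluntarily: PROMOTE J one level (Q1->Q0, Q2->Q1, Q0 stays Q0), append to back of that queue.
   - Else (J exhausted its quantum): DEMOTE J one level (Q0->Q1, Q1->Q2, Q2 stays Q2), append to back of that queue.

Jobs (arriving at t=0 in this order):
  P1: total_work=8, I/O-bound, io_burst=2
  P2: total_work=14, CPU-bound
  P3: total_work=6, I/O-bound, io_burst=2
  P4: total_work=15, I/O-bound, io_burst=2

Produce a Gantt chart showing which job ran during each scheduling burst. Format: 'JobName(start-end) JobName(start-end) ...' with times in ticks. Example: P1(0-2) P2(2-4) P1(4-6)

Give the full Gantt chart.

Answer: P1(0-2) P2(2-4) P3(4-6) P4(6-8) P1(8-10) P3(10-12) P4(12-14) P1(14-16) P3(16-18) P4(18-20) P1(20-22) P4(22-24) P4(24-26) P4(26-28) P4(28-30) P4(30-31) P2(31-36) P2(36-43)

Derivation:
t=0-2: P1@Q0 runs 2, rem=6, I/O yield, promote→Q0. Q0=[P2,P3,P4,P1] Q1=[] Q2=[]
t=2-4: P2@Q0 runs 2, rem=12, quantum used, demote→Q1. Q0=[P3,P4,P1] Q1=[P2] Q2=[]
t=4-6: P3@Q0 runs 2, rem=4, I/O yield, promote→Q0. Q0=[P4,P1,P3] Q1=[P2] Q2=[]
t=6-8: P4@Q0 runs 2, rem=13, I/O yield, promote→Q0. Q0=[P1,P3,P4] Q1=[P2] Q2=[]
t=8-10: P1@Q0 runs 2, rem=4, I/O yield, promote→Q0. Q0=[P3,P4,P1] Q1=[P2] Q2=[]
t=10-12: P3@Q0 runs 2, rem=2, I/O yield, promote→Q0. Q0=[P4,P1,P3] Q1=[P2] Q2=[]
t=12-14: P4@Q0 runs 2, rem=11, I/O yield, promote→Q0. Q0=[P1,P3,P4] Q1=[P2] Q2=[]
t=14-16: P1@Q0 runs 2, rem=2, I/O yield, promote→Q0. Q0=[P3,P4,P1] Q1=[P2] Q2=[]
t=16-18: P3@Q0 runs 2, rem=0, completes. Q0=[P4,P1] Q1=[P2] Q2=[]
t=18-20: P4@Q0 runs 2, rem=9, I/O yield, promote→Q0. Q0=[P1,P4] Q1=[P2] Q2=[]
t=20-22: P1@Q0 runs 2, rem=0, completes. Q0=[P4] Q1=[P2] Q2=[]
t=22-24: P4@Q0 runs 2, rem=7, I/O yield, promote→Q0. Q0=[P4] Q1=[P2] Q2=[]
t=24-26: P4@Q0 runs 2, rem=5, I/O yield, promote→Q0. Q0=[P4] Q1=[P2] Q2=[]
t=26-28: P4@Q0 runs 2, rem=3, I/O yield, promote→Q0. Q0=[P4] Q1=[P2] Q2=[]
t=28-30: P4@Q0 runs 2, rem=1, I/O yield, promote→Q0. Q0=[P4] Q1=[P2] Q2=[]
t=30-31: P4@Q0 runs 1, rem=0, completes. Q0=[] Q1=[P2] Q2=[]
t=31-36: P2@Q1 runs 5, rem=7, quantum used, demote→Q2. Q0=[] Q1=[] Q2=[P2]
t=36-43: P2@Q2 runs 7, rem=0, completes. Q0=[] Q1=[] Q2=[]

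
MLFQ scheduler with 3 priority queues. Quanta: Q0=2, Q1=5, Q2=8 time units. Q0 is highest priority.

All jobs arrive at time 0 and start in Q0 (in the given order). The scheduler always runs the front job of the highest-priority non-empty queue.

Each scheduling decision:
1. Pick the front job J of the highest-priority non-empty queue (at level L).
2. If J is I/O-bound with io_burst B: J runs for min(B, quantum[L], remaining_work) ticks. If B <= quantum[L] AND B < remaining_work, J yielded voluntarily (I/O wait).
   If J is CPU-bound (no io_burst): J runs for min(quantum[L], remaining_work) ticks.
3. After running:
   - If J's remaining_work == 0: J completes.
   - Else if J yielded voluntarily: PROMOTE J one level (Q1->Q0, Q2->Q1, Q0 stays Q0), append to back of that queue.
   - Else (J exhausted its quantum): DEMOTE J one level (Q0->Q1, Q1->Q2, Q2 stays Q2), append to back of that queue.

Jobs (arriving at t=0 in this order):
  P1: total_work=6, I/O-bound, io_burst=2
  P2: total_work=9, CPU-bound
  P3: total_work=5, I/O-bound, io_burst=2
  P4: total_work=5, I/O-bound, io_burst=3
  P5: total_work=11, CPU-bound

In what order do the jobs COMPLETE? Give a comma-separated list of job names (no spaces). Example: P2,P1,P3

Answer: P1,P3,P4,P2,P5

Derivation:
t=0-2: P1@Q0 runs 2, rem=4, I/O yield, promote→Q0. Q0=[P2,P3,P4,P5,P1] Q1=[] Q2=[]
t=2-4: P2@Q0 runs 2, rem=7, quantum used, demote→Q1. Q0=[P3,P4,P5,P1] Q1=[P2] Q2=[]
t=4-6: P3@Q0 runs 2, rem=3, I/O yield, promote→Q0. Q0=[P4,P5,P1,P3] Q1=[P2] Q2=[]
t=6-8: P4@Q0 runs 2, rem=3, quantum used, demote→Q1. Q0=[P5,P1,P3] Q1=[P2,P4] Q2=[]
t=8-10: P5@Q0 runs 2, rem=9, quantum used, demote→Q1. Q0=[P1,P3] Q1=[P2,P4,P5] Q2=[]
t=10-12: P1@Q0 runs 2, rem=2, I/O yield, promote→Q0. Q0=[P3,P1] Q1=[P2,P4,P5] Q2=[]
t=12-14: P3@Q0 runs 2, rem=1, I/O yield, promote→Q0. Q0=[P1,P3] Q1=[P2,P4,P5] Q2=[]
t=14-16: P1@Q0 runs 2, rem=0, completes. Q0=[P3] Q1=[P2,P4,P5] Q2=[]
t=16-17: P3@Q0 runs 1, rem=0, completes. Q0=[] Q1=[P2,P4,P5] Q2=[]
t=17-22: P2@Q1 runs 5, rem=2, quantum used, demote→Q2. Q0=[] Q1=[P4,P5] Q2=[P2]
t=22-25: P4@Q1 runs 3, rem=0, completes. Q0=[] Q1=[P5] Q2=[P2]
t=25-30: P5@Q1 runs 5, rem=4, quantum used, demote→Q2. Q0=[] Q1=[] Q2=[P2,P5]
t=30-32: P2@Q2 runs 2, rem=0, completes. Q0=[] Q1=[] Q2=[P5]
t=32-36: P5@Q2 runs 4, rem=0, completes. Q0=[] Q1=[] Q2=[]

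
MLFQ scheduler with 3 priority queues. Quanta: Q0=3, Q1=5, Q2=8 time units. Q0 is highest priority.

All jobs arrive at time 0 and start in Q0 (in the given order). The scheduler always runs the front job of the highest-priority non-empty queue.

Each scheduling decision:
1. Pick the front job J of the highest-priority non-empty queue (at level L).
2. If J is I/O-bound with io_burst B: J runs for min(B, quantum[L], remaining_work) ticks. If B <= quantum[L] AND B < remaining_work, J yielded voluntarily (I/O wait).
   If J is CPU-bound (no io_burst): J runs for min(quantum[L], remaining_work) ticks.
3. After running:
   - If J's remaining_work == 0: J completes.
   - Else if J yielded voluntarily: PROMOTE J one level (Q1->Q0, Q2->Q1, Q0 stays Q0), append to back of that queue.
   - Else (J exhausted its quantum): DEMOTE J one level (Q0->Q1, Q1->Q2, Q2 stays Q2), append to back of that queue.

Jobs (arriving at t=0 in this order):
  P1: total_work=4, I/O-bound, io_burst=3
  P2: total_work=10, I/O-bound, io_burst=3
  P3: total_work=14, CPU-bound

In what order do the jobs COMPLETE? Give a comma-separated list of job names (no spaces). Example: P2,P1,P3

t=0-3: P1@Q0 runs 3, rem=1, I/O yield, promote→Q0. Q0=[P2,P3,P1] Q1=[] Q2=[]
t=3-6: P2@Q0 runs 3, rem=7, I/O yield, promote→Q0. Q0=[P3,P1,P2] Q1=[] Q2=[]
t=6-9: P3@Q0 runs 3, rem=11, quantum used, demote→Q1. Q0=[P1,P2] Q1=[P3] Q2=[]
t=9-10: P1@Q0 runs 1, rem=0, completes. Q0=[P2] Q1=[P3] Q2=[]
t=10-13: P2@Q0 runs 3, rem=4, I/O yield, promote→Q0. Q0=[P2] Q1=[P3] Q2=[]
t=13-16: P2@Q0 runs 3, rem=1, I/O yield, promote→Q0. Q0=[P2] Q1=[P3] Q2=[]
t=16-17: P2@Q0 runs 1, rem=0, completes. Q0=[] Q1=[P3] Q2=[]
t=17-22: P3@Q1 runs 5, rem=6, quantum used, demote→Q2. Q0=[] Q1=[] Q2=[P3]
t=22-28: P3@Q2 runs 6, rem=0, completes. Q0=[] Q1=[] Q2=[]

Answer: P1,P2,P3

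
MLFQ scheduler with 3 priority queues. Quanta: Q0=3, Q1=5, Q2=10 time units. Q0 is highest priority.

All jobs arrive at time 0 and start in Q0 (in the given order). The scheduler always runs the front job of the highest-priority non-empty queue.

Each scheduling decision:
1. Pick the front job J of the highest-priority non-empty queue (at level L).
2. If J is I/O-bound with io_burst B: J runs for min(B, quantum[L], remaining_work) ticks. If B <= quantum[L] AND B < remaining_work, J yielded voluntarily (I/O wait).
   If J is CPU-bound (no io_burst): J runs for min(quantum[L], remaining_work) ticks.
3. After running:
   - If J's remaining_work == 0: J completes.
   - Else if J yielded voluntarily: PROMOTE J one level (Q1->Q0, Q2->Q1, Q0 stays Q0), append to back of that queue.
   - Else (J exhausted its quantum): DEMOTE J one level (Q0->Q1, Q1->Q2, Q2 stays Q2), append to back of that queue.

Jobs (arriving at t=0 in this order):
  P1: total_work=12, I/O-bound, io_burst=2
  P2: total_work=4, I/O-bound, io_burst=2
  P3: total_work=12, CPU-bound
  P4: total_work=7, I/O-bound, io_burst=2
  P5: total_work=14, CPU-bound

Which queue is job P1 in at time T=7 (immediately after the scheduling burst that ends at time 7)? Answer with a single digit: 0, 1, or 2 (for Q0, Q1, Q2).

t=0-2: P1@Q0 runs 2, rem=10, I/O yield, promote→Q0. Q0=[P2,P3,P4,P5,P1] Q1=[] Q2=[]
t=2-4: P2@Q0 runs 2, rem=2, I/O yield, promote→Q0. Q0=[P3,P4,P5,P1,P2] Q1=[] Q2=[]
t=4-7: P3@Q0 runs 3, rem=9, quantum used, demote→Q1. Q0=[P4,P5,P1,P2] Q1=[P3] Q2=[]
t=7-9: P4@Q0 runs 2, rem=5, I/O yield, promote→Q0. Q0=[P5,P1,P2,P4] Q1=[P3] Q2=[]
t=9-12: P5@Q0 runs 3, rem=11, quantum used, demote→Q1. Q0=[P1,P2,P4] Q1=[P3,P5] Q2=[]
t=12-14: P1@Q0 runs 2, rem=8, I/O yield, promote→Q0. Q0=[P2,P4,P1] Q1=[P3,P5] Q2=[]
t=14-16: P2@Q0 runs 2, rem=0, completes. Q0=[P4,P1] Q1=[P3,P5] Q2=[]
t=16-18: P4@Q0 runs 2, rem=3, I/O yield, promote→Q0. Q0=[P1,P4] Q1=[P3,P5] Q2=[]
t=18-20: P1@Q0 runs 2, rem=6, I/O yield, promote→Q0. Q0=[P4,P1] Q1=[P3,P5] Q2=[]
t=20-22: P4@Q0 runs 2, rem=1, I/O yield, promote→Q0. Q0=[P1,P4] Q1=[P3,P5] Q2=[]
t=22-24: P1@Q0 runs 2, rem=4, I/O yield, promote→Q0. Q0=[P4,P1] Q1=[P3,P5] Q2=[]
t=24-25: P4@Q0 runs 1, rem=0, completes. Q0=[P1] Q1=[P3,P5] Q2=[]
t=25-27: P1@Q0 runs 2, rem=2, I/O yield, promote→Q0. Q0=[P1] Q1=[P3,P5] Q2=[]
t=27-29: P1@Q0 runs 2, rem=0, completes. Q0=[] Q1=[P3,P5] Q2=[]
t=29-34: P3@Q1 runs 5, rem=4, quantum used, demote→Q2. Q0=[] Q1=[P5] Q2=[P3]
t=34-39: P5@Q1 runs 5, rem=6, quantum used, demote→Q2. Q0=[] Q1=[] Q2=[P3,P5]
t=39-43: P3@Q2 runs 4, rem=0, completes. Q0=[] Q1=[] Q2=[P5]
t=43-49: P5@Q2 runs 6, rem=0, completes. Q0=[] Q1=[] Q2=[]

Answer: 0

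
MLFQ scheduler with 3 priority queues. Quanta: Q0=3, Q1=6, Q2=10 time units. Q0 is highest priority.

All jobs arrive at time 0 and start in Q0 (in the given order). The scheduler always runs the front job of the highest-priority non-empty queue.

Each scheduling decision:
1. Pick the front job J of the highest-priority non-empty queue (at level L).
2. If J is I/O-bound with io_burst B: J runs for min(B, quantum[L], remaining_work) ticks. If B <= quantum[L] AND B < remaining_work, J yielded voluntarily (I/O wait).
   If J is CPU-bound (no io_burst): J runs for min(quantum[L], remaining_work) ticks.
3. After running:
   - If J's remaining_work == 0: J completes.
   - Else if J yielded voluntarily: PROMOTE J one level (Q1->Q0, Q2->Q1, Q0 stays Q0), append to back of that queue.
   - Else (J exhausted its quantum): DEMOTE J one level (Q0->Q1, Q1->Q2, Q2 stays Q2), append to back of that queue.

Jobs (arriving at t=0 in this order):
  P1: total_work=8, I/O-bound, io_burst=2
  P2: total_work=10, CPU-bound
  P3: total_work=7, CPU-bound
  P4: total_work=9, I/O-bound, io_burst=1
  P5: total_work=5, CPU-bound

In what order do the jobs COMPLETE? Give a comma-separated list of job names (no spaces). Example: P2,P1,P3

Answer: P1,P4,P3,P5,P2

Derivation:
t=0-2: P1@Q0 runs 2, rem=6, I/O yield, promote→Q0. Q0=[P2,P3,P4,P5,P1] Q1=[] Q2=[]
t=2-5: P2@Q0 runs 3, rem=7, quantum used, demote→Q1. Q0=[P3,P4,P5,P1] Q1=[P2] Q2=[]
t=5-8: P3@Q0 runs 3, rem=4, quantum used, demote→Q1. Q0=[P4,P5,P1] Q1=[P2,P3] Q2=[]
t=8-9: P4@Q0 runs 1, rem=8, I/O yield, promote→Q0. Q0=[P5,P1,P4] Q1=[P2,P3] Q2=[]
t=9-12: P5@Q0 runs 3, rem=2, quantum used, demote→Q1. Q0=[P1,P4] Q1=[P2,P3,P5] Q2=[]
t=12-14: P1@Q0 runs 2, rem=4, I/O yield, promote→Q0. Q0=[P4,P1] Q1=[P2,P3,P5] Q2=[]
t=14-15: P4@Q0 runs 1, rem=7, I/O yield, promote→Q0. Q0=[P1,P4] Q1=[P2,P3,P5] Q2=[]
t=15-17: P1@Q0 runs 2, rem=2, I/O yield, promote→Q0. Q0=[P4,P1] Q1=[P2,P3,P5] Q2=[]
t=17-18: P4@Q0 runs 1, rem=6, I/O yield, promote→Q0. Q0=[P1,P4] Q1=[P2,P3,P5] Q2=[]
t=18-20: P1@Q0 runs 2, rem=0, completes. Q0=[P4] Q1=[P2,P3,P5] Q2=[]
t=20-21: P4@Q0 runs 1, rem=5, I/O yield, promote→Q0. Q0=[P4] Q1=[P2,P3,P5] Q2=[]
t=21-22: P4@Q0 runs 1, rem=4, I/O yield, promote→Q0. Q0=[P4] Q1=[P2,P3,P5] Q2=[]
t=22-23: P4@Q0 runs 1, rem=3, I/O yield, promote→Q0. Q0=[P4] Q1=[P2,P3,P5] Q2=[]
t=23-24: P4@Q0 runs 1, rem=2, I/O yield, promote→Q0. Q0=[P4] Q1=[P2,P3,P5] Q2=[]
t=24-25: P4@Q0 runs 1, rem=1, I/O yield, promote→Q0. Q0=[P4] Q1=[P2,P3,P5] Q2=[]
t=25-26: P4@Q0 runs 1, rem=0, completes. Q0=[] Q1=[P2,P3,P5] Q2=[]
t=26-32: P2@Q1 runs 6, rem=1, quantum used, demote→Q2. Q0=[] Q1=[P3,P5] Q2=[P2]
t=32-36: P3@Q1 runs 4, rem=0, completes. Q0=[] Q1=[P5] Q2=[P2]
t=36-38: P5@Q1 runs 2, rem=0, completes. Q0=[] Q1=[] Q2=[P2]
t=38-39: P2@Q2 runs 1, rem=0, completes. Q0=[] Q1=[] Q2=[]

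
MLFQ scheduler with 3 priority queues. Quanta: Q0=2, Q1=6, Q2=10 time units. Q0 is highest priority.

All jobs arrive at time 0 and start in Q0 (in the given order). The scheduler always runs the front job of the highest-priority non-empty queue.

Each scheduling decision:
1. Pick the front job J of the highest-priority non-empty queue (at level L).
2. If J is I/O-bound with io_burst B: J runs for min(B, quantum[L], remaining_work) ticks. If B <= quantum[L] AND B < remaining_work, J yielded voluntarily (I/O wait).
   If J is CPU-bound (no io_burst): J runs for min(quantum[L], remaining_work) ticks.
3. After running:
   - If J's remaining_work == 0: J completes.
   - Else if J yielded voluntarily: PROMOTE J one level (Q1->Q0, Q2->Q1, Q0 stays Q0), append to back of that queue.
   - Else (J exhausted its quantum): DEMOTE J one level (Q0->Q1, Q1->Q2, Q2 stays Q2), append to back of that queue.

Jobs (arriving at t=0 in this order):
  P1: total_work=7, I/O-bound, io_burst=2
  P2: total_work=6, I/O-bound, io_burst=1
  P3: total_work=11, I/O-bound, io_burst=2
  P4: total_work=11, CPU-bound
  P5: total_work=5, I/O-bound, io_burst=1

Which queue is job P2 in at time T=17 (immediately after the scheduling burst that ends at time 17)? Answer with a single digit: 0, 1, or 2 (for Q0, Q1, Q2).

Answer: 0

Derivation:
t=0-2: P1@Q0 runs 2, rem=5, I/O yield, promote→Q0. Q0=[P2,P3,P4,P5,P1] Q1=[] Q2=[]
t=2-3: P2@Q0 runs 1, rem=5, I/O yield, promote→Q0. Q0=[P3,P4,P5,P1,P2] Q1=[] Q2=[]
t=3-5: P3@Q0 runs 2, rem=9, I/O yield, promote→Q0. Q0=[P4,P5,P1,P2,P3] Q1=[] Q2=[]
t=5-7: P4@Q0 runs 2, rem=9, quantum used, demote→Q1. Q0=[P5,P1,P2,P3] Q1=[P4] Q2=[]
t=7-8: P5@Q0 runs 1, rem=4, I/O yield, promote→Q0. Q0=[P1,P2,P3,P5] Q1=[P4] Q2=[]
t=8-10: P1@Q0 runs 2, rem=3, I/O yield, promote→Q0. Q0=[P2,P3,P5,P1] Q1=[P4] Q2=[]
t=10-11: P2@Q0 runs 1, rem=4, I/O yield, promote→Q0. Q0=[P3,P5,P1,P2] Q1=[P4] Q2=[]
t=11-13: P3@Q0 runs 2, rem=7, I/O yield, promote→Q0. Q0=[P5,P1,P2,P3] Q1=[P4] Q2=[]
t=13-14: P5@Q0 runs 1, rem=3, I/O yield, promote→Q0. Q0=[P1,P2,P3,P5] Q1=[P4] Q2=[]
t=14-16: P1@Q0 runs 2, rem=1, I/O yield, promote→Q0. Q0=[P2,P3,P5,P1] Q1=[P4] Q2=[]
t=16-17: P2@Q0 runs 1, rem=3, I/O yield, promote→Q0. Q0=[P3,P5,P1,P2] Q1=[P4] Q2=[]
t=17-19: P3@Q0 runs 2, rem=5, I/O yield, promote→Q0. Q0=[P5,P1,P2,P3] Q1=[P4] Q2=[]
t=19-20: P5@Q0 runs 1, rem=2, I/O yield, promote→Q0. Q0=[P1,P2,P3,P5] Q1=[P4] Q2=[]
t=20-21: P1@Q0 runs 1, rem=0, completes. Q0=[P2,P3,P5] Q1=[P4] Q2=[]
t=21-22: P2@Q0 runs 1, rem=2, I/O yield, promote→Q0. Q0=[P3,P5,P2] Q1=[P4] Q2=[]
t=22-24: P3@Q0 runs 2, rem=3, I/O yield, promote→Q0. Q0=[P5,P2,P3] Q1=[P4] Q2=[]
t=24-25: P5@Q0 runs 1, rem=1, I/O yield, promote→Q0. Q0=[P2,P3,P5] Q1=[P4] Q2=[]
t=25-26: P2@Q0 runs 1, rem=1, I/O yield, promote→Q0. Q0=[P3,P5,P2] Q1=[P4] Q2=[]
t=26-28: P3@Q0 runs 2, rem=1, I/O yield, promote→Q0. Q0=[P5,P2,P3] Q1=[P4] Q2=[]
t=28-29: P5@Q0 runs 1, rem=0, completes. Q0=[P2,P3] Q1=[P4] Q2=[]
t=29-30: P2@Q0 runs 1, rem=0, completes. Q0=[P3] Q1=[P4] Q2=[]
t=30-31: P3@Q0 runs 1, rem=0, completes. Q0=[] Q1=[P4] Q2=[]
t=31-37: P4@Q1 runs 6, rem=3, quantum used, demote→Q2. Q0=[] Q1=[] Q2=[P4]
t=37-40: P4@Q2 runs 3, rem=0, completes. Q0=[] Q1=[] Q2=[]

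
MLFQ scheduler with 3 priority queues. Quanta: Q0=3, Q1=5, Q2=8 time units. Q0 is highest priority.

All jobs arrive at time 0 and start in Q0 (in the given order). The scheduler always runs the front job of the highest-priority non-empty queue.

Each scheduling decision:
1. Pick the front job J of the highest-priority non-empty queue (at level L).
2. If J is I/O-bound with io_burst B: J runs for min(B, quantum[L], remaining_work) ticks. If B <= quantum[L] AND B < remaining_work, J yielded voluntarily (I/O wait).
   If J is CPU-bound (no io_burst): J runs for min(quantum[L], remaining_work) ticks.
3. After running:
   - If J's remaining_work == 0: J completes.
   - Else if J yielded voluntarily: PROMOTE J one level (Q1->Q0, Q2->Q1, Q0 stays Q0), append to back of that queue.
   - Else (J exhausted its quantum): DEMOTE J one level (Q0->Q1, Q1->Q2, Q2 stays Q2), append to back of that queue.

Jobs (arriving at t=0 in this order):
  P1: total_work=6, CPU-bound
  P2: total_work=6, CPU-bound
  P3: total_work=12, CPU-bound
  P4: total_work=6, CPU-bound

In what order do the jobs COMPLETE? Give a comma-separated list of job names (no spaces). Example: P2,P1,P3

Answer: P1,P2,P4,P3

Derivation:
t=0-3: P1@Q0 runs 3, rem=3, quantum used, demote→Q1. Q0=[P2,P3,P4] Q1=[P1] Q2=[]
t=3-6: P2@Q0 runs 3, rem=3, quantum used, demote→Q1. Q0=[P3,P4] Q1=[P1,P2] Q2=[]
t=6-9: P3@Q0 runs 3, rem=9, quantum used, demote→Q1. Q0=[P4] Q1=[P1,P2,P3] Q2=[]
t=9-12: P4@Q0 runs 3, rem=3, quantum used, demote→Q1. Q0=[] Q1=[P1,P2,P3,P4] Q2=[]
t=12-15: P1@Q1 runs 3, rem=0, completes. Q0=[] Q1=[P2,P3,P4] Q2=[]
t=15-18: P2@Q1 runs 3, rem=0, completes. Q0=[] Q1=[P3,P4] Q2=[]
t=18-23: P3@Q1 runs 5, rem=4, quantum used, demote→Q2. Q0=[] Q1=[P4] Q2=[P3]
t=23-26: P4@Q1 runs 3, rem=0, completes. Q0=[] Q1=[] Q2=[P3]
t=26-30: P3@Q2 runs 4, rem=0, completes. Q0=[] Q1=[] Q2=[]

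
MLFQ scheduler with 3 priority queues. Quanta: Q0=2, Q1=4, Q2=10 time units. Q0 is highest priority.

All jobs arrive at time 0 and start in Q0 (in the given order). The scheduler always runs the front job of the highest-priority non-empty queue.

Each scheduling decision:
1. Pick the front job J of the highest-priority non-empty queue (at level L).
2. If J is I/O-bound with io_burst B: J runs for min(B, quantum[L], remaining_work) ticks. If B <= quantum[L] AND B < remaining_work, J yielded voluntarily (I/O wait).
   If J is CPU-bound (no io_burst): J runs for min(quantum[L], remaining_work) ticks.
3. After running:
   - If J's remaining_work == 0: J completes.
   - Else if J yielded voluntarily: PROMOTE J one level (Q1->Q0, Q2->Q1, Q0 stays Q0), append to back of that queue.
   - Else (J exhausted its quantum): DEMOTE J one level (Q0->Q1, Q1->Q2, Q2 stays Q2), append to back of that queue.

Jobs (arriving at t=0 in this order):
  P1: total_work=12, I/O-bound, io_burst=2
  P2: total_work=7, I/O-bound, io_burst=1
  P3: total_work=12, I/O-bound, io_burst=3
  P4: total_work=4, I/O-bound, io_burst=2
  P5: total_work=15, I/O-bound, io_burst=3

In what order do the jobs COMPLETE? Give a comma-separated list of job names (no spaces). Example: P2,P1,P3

t=0-2: P1@Q0 runs 2, rem=10, I/O yield, promote→Q0. Q0=[P2,P3,P4,P5,P1] Q1=[] Q2=[]
t=2-3: P2@Q0 runs 1, rem=6, I/O yield, promote→Q0. Q0=[P3,P4,P5,P1,P2] Q1=[] Q2=[]
t=3-5: P3@Q0 runs 2, rem=10, quantum used, demote→Q1. Q0=[P4,P5,P1,P2] Q1=[P3] Q2=[]
t=5-7: P4@Q0 runs 2, rem=2, I/O yield, promote→Q0. Q0=[P5,P1,P2,P4] Q1=[P3] Q2=[]
t=7-9: P5@Q0 runs 2, rem=13, quantum used, demote→Q1. Q0=[P1,P2,P4] Q1=[P3,P5] Q2=[]
t=9-11: P1@Q0 runs 2, rem=8, I/O yield, promote→Q0. Q0=[P2,P4,P1] Q1=[P3,P5] Q2=[]
t=11-12: P2@Q0 runs 1, rem=5, I/O yield, promote→Q0. Q0=[P4,P1,P2] Q1=[P3,P5] Q2=[]
t=12-14: P4@Q0 runs 2, rem=0, completes. Q0=[P1,P2] Q1=[P3,P5] Q2=[]
t=14-16: P1@Q0 runs 2, rem=6, I/O yield, promote→Q0. Q0=[P2,P1] Q1=[P3,P5] Q2=[]
t=16-17: P2@Q0 runs 1, rem=4, I/O yield, promote→Q0. Q0=[P1,P2] Q1=[P3,P5] Q2=[]
t=17-19: P1@Q0 runs 2, rem=4, I/O yield, promote→Q0. Q0=[P2,P1] Q1=[P3,P5] Q2=[]
t=19-20: P2@Q0 runs 1, rem=3, I/O yield, promote→Q0. Q0=[P1,P2] Q1=[P3,P5] Q2=[]
t=20-22: P1@Q0 runs 2, rem=2, I/O yield, promote→Q0. Q0=[P2,P1] Q1=[P3,P5] Q2=[]
t=22-23: P2@Q0 runs 1, rem=2, I/O yield, promote→Q0. Q0=[P1,P2] Q1=[P3,P5] Q2=[]
t=23-25: P1@Q0 runs 2, rem=0, completes. Q0=[P2] Q1=[P3,P5] Q2=[]
t=25-26: P2@Q0 runs 1, rem=1, I/O yield, promote→Q0. Q0=[P2] Q1=[P3,P5] Q2=[]
t=26-27: P2@Q0 runs 1, rem=0, completes. Q0=[] Q1=[P3,P5] Q2=[]
t=27-30: P3@Q1 runs 3, rem=7, I/O yield, promote→Q0. Q0=[P3] Q1=[P5] Q2=[]
t=30-32: P3@Q0 runs 2, rem=5, quantum used, demote→Q1. Q0=[] Q1=[P5,P3] Q2=[]
t=32-35: P5@Q1 runs 3, rem=10, I/O yield, promote→Q0. Q0=[P5] Q1=[P3] Q2=[]
t=35-37: P5@Q0 runs 2, rem=8, quantum used, demote→Q1. Q0=[] Q1=[P3,P5] Q2=[]
t=37-40: P3@Q1 runs 3, rem=2, I/O yield, promote→Q0. Q0=[P3] Q1=[P5] Q2=[]
t=40-42: P3@Q0 runs 2, rem=0, completes. Q0=[] Q1=[P5] Q2=[]
t=42-45: P5@Q1 runs 3, rem=5, I/O yield, promote→Q0. Q0=[P5] Q1=[] Q2=[]
t=45-47: P5@Q0 runs 2, rem=3, quantum used, demote→Q1. Q0=[] Q1=[P5] Q2=[]
t=47-50: P5@Q1 runs 3, rem=0, completes. Q0=[] Q1=[] Q2=[]

Answer: P4,P1,P2,P3,P5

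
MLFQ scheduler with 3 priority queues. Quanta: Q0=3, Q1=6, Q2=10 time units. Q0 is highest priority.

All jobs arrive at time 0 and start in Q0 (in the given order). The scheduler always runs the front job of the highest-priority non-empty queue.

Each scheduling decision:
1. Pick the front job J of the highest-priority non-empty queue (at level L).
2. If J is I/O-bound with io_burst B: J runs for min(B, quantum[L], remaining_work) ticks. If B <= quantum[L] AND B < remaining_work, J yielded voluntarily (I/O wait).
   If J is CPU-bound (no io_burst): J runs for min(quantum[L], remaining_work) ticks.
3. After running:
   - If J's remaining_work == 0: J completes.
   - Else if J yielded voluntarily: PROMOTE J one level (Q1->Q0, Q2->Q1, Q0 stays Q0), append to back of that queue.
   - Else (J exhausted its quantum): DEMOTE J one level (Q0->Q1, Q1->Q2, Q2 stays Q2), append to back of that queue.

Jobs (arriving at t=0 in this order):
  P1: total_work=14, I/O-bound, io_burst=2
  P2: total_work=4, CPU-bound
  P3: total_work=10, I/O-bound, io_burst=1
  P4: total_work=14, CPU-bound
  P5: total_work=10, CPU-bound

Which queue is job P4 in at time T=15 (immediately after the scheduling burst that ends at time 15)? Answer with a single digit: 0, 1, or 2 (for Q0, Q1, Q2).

t=0-2: P1@Q0 runs 2, rem=12, I/O yield, promote→Q0. Q0=[P2,P3,P4,P5,P1] Q1=[] Q2=[]
t=2-5: P2@Q0 runs 3, rem=1, quantum used, demote→Q1. Q0=[P3,P4,P5,P1] Q1=[P2] Q2=[]
t=5-6: P3@Q0 runs 1, rem=9, I/O yield, promote→Q0. Q0=[P4,P5,P1,P3] Q1=[P2] Q2=[]
t=6-9: P4@Q0 runs 3, rem=11, quantum used, demote→Q1. Q0=[P5,P1,P3] Q1=[P2,P4] Q2=[]
t=9-12: P5@Q0 runs 3, rem=7, quantum used, demote→Q1. Q0=[P1,P3] Q1=[P2,P4,P5] Q2=[]
t=12-14: P1@Q0 runs 2, rem=10, I/O yield, promote→Q0. Q0=[P3,P1] Q1=[P2,P4,P5] Q2=[]
t=14-15: P3@Q0 runs 1, rem=8, I/O yield, promote→Q0. Q0=[P1,P3] Q1=[P2,P4,P5] Q2=[]
t=15-17: P1@Q0 runs 2, rem=8, I/O yield, promote→Q0. Q0=[P3,P1] Q1=[P2,P4,P5] Q2=[]
t=17-18: P3@Q0 runs 1, rem=7, I/O yield, promote→Q0. Q0=[P1,P3] Q1=[P2,P4,P5] Q2=[]
t=18-20: P1@Q0 runs 2, rem=6, I/O yield, promote→Q0. Q0=[P3,P1] Q1=[P2,P4,P5] Q2=[]
t=20-21: P3@Q0 runs 1, rem=6, I/O yield, promote→Q0. Q0=[P1,P3] Q1=[P2,P4,P5] Q2=[]
t=21-23: P1@Q0 runs 2, rem=4, I/O yield, promote→Q0. Q0=[P3,P1] Q1=[P2,P4,P5] Q2=[]
t=23-24: P3@Q0 runs 1, rem=5, I/O yield, promote→Q0. Q0=[P1,P3] Q1=[P2,P4,P5] Q2=[]
t=24-26: P1@Q0 runs 2, rem=2, I/O yield, promote→Q0. Q0=[P3,P1] Q1=[P2,P4,P5] Q2=[]
t=26-27: P3@Q0 runs 1, rem=4, I/O yield, promote→Q0. Q0=[P1,P3] Q1=[P2,P4,P5] Q2=[]
t=27-29: P1@Q0 runs 2, rem=0, completes. Q0=[P3] Q1=[P2,P4,P5] Q2=[]
t=29-30: P3@Q0 runs 1, rem=3, I/O yield, promote→Q0. Q0=[P3] Q1=[P2,P4,P5] Q2=[]
t=30-31: P3@Q0 runs 1, rem=2, I/O yield, promote→Q0. Q0=[P3] Q1=[P2,P4,P5] Q2=[]
t=31-32: P3@Q0 runs 1, rem=1, I/O yield, promote→Q0. Q0=[P3] Q1=[P2,P4,P5] Q2=[]
t=32-33: P3@Q0 runs 1, rem=0, completes. Q0=[] Q1=[P2,P4,P5] Q2=[]
t=33-34: P2@Q1 runs 1, rem=0, completes. Q0=[] Q1=[P4,P5] Q2=[]
t=34-40: P4@Q1 runs 6, rem=5, quantum used, demote→Q2. Q0=[] Q1=[P5] Q2=[P4]
t=40-46: P5@Q1 runs 6, rem=1, quantum used, demote→Q2. Q0=[] Q1=[] Q2=[P4,P5]
t=46-51: P4@Q2 runs 5, rem=0, completes. Q0=[] Q1=[] Q2=[P5]
t=51-52: P5@Q2 runs 1, rem=0, completes. Q0=[] Q1=[] Q2=[]

Answer: 1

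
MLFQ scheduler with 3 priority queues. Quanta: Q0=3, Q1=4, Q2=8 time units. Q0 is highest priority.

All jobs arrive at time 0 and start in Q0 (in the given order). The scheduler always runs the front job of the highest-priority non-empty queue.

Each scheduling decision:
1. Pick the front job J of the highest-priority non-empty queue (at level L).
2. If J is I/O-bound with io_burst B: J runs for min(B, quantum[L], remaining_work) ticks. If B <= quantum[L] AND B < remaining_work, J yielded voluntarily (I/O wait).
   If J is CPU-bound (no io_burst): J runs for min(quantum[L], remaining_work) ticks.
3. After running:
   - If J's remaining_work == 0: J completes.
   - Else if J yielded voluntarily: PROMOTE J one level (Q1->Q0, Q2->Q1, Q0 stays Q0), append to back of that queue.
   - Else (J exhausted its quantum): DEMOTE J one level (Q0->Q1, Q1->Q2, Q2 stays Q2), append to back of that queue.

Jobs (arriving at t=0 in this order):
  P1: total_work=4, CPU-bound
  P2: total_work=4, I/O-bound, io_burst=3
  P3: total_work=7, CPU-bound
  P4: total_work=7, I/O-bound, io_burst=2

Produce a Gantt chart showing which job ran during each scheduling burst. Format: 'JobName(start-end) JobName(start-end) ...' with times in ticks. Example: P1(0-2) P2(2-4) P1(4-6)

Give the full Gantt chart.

Answer: P1(0-3) P2(3-6) P3(6-9) P4(9-11) P2(11-12) P4(12-14) P4(14-16) P4(16-17) P1(17-18) P3(18-22)

Derivation:
t=0-3: P1@Q0 runs 3, rem=1, quantum used, demote→Q1. Q0=[P2,P3,P4] Q1=[P1] Q2=[]
t=3-6: P2@Q0 runs 3, rem=1, I/O yield, promote→Q0. Q0=[P3,P4,P2] Q1=[P1] Q2=[]
t=6-9: P3@Q0 runs 3, rem=4, quantum used, demote→Q1. Q0=[P4,P2] Q1=[P1,P3] Q2=[]
t=9-11: P4@Q0 runs 2, rem=5, I/O yield, promote→Q0. Q0=[P2,P4] Q1=[P1,P3] Q2=[]
t=11-12: P2@Q0 runs 1, rem=0, completes. Q0=[P4] Q1=[P1,P3] Q2=[]
t=12-14: P4@Q0 runs 2, rem=3, I/O yield, promote→Q0. Q0=[P4] Q1=[P1,P3] Q2=[]
t=14-16: P4@Q0 runs 2, rem=1, I/O yield, promote→Q0. Q0=[P4] Q1=[P1,P3] Q2=[]
t=16-17: P4@Q0 runs 1, rem=0, completes. Q0=[] Q1=[P1,P3] Q2=[]
t=17-18: P1@Q1 runs 1, rem=0, completes. Q0=[] Q1=[P3] Q2=[]
t=18-22: P3@Q1 runs 4, rem=0, completes. Q0=[] Q1=[] Q2=[]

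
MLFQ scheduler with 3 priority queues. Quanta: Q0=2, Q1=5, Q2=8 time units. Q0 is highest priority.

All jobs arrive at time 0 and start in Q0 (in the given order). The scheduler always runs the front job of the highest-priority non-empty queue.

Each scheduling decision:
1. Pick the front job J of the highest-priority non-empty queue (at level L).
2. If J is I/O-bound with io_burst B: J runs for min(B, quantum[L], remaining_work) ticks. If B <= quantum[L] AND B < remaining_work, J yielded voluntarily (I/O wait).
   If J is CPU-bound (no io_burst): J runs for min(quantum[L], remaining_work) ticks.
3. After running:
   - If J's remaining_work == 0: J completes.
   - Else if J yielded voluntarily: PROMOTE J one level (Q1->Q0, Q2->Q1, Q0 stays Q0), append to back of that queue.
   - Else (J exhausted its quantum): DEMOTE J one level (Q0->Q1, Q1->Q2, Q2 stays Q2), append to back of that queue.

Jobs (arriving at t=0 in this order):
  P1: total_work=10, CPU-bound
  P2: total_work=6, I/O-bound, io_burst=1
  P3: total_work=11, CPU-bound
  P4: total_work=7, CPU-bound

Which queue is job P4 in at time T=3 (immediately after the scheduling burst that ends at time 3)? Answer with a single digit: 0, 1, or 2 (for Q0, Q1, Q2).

t=0-2: P1@Q0 runs 2, rem=8, quantum used, demote→Q1. Q0=[P2,P3,P4] Q1=[P1] Q2=[]
t=2-3: P2@Q0 runs 1, rem=5, I/O yield, promote→Q0. Q0=[P3,P4,P2] Q1=[P1] Q2=[]
t=3-5: P3@Q0 runs 2, rem=9, quantum used, demote→Q1. Q0=[P4,P2] Q1=[P1,P3] Q2=[]
t=5-7: P4@Q0 runs 2, rem=5, quantum used, demote→Q1. Q0=[P2] Q1=[P1,P3,P4] Q2=[]
t=7-8: P2@Q0 runs 1, rem=4, I/O yield, promote→Q0. Q0=[P2] Q1=[P1,P3,P4] Q2=[]
t=8-9: P2@Q0 runs 1, rem=3, I/O yield, promote→Q0. Q0=[P2] Q1=[P1,P3,P4] Q2=[]
t=9-10: P2@Q0 runs 1, rem=2, I/O yield, promote→Q0. Q0=[P2] Q1=[P1,P3,P4] Q2=[]
t=10-11: P2@Q0 runs 1, rem=1, I/O yield, promote→Q0. Q0=[P2] Q1=[P1,P3,P4] Q2=[]
t=11-12: P2@Q0 runs 1, rem=0, completes. Q0=[] Q1=[P1,P3,P4] Q2=[]
t=12-17: P1@Q1 runs 5, rem=3, quantum used, demote→Q2. Q0=[] Q1=[P3,P4] Q2=[P1]
t=17-22: P3@Q1 runs 5, rem=4, quantum used, demote→Q2. Q0=[] Q1=[P4] Q2=[P1,P3]
t=22-27: P4@Q1 runs 5, rem=0, completes. Q0=[] Q1=[] Q2=[P1,P3]
t=27-30: P1@Q2 runs 3, rem=0, completes. Q0=[] Q1=[] Q2=[P3]
t=30-34: P3@Q2 runs 4, rem=0, completes. Q0=[] Q1=[] Q2=[]

Answer: 0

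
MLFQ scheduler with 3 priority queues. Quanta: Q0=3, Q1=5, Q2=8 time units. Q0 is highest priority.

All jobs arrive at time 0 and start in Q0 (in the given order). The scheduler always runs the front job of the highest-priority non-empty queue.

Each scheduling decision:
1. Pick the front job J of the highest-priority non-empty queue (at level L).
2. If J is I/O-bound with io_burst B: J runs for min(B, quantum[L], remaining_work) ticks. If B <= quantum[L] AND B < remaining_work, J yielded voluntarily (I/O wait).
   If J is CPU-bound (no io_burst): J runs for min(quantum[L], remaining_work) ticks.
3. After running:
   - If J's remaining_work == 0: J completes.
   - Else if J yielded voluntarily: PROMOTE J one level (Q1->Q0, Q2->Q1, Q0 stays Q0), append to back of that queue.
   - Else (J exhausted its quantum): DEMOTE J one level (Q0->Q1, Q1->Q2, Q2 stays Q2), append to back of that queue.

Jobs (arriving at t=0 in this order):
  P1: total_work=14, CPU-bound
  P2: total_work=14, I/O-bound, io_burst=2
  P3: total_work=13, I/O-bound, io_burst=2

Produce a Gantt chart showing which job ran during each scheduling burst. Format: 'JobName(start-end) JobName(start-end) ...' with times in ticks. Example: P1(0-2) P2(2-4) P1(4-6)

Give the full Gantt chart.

t=0-3: P1@Q0 runs 3, rem=11, quantum used, demote→Q1. Q0=[P2,P3] Q1=[P1] Q2=[]
t=3-5: P2@Q0 runs 2, rem=12, I/O yield, promote→Q0. Q0=[P3,P2] Q1=[P1] Q2=[]
t=5-7: P3@Q0 runs 2, rem=11, I/O yield, promote→Q0. Q0=[P2,P3] Q1=[P1] Q2=[]
t=7-9: P2@Q0 runs 2, rem=10, I/O yield, promote→Q0. Q0=[P3,P2] Q1=[P1] Q2=[]
t=9-11: P3@Q0 runs 2, rem=9, I/O yield, promote→Q0. Q0=[P2,P3] Q1=[P1] Q2=[]
t=11-13: P2@Q0 runs 2, rem=8, I/O yield, promote→Q0. Q0=[P3,P2] Q1=[P1] Q2=[]
t=13-15: P3@Q0 runs 2, rem=7, I/O yield, promote→Q0. Q0=[P2,P3] Q1=[P1] Q2=[]
t=15-17: P2@Q0 runs 2, rem=6, I/O yield, promote→Q0. Q0=[P3,P2] Q1=[P1] Q2=[]
t=17-19: P3@Q0 runs 2, rem=5, I/O yield, promote→Q0. Q0=[P2,P3] Q1=[P1] Q2=[]
t=19-21: P2@Q0 runs 2, rem=4, I/O yield, promote→Q0. Q0=[P3,P2] Q1=[P1] Q2=[]
t=21-23: P3@Q0 runs 2, rem=3, I/O yield, promote→Q0. Q0=[P2,P3] Q1=[P1] Q2=[]
t=23-25: P2@Q0 runs 2, rem=2, I/O yield, promote→Q0. Q0=[P3,P2] Q1=[P1] Q2=[]
t=25-27: P3@Q0 runs 2, rem=1, I/O yield, promote→Q0. Q0=[P2,P3] Q1=[P1] Q2=[]
t=27-29: P2@Q0 runs 2, rem=0, completes. Q0=[P3] Q1=[P1] Q2=[]
t=29-30: P3@Q0 runs 1, rem=0, completes. Q0=[] Q1=[P1] Q2=[]
t=30-35: P1@Q1 runs 5, rem=6, quantum used, demote→Q2. Q0=[] Q1=[] Q2=[P1]
t=35-41: P1@Q2 runs 6, rem=0, completes. Q0=[] Q1=[] Q2=[]

Answer: P1(0-3) P2(3-5) P3(5-7) P2(7-9) P3(9-11) P2(11-13) P3(13-15) P2(15-17) P3(17-19) P2(19-21) P3(21-23) P2(23-25) P3(25-27) P2(27-29) P3(29-30) P1(30-35) P1(35-41)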